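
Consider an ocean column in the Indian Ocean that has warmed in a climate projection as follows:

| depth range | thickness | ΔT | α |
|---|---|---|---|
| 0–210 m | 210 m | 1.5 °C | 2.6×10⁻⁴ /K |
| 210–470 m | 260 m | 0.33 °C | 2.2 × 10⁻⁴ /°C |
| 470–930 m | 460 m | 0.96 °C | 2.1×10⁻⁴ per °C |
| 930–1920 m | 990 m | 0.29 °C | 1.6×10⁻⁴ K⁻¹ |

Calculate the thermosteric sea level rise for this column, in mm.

Layer 1: 2.6×10⁻⁴ × 1.5 × 210 = 0.08190 m
260 × 0.33 × 2.2×10⁻⁴ = 0.018876 m
Layer 3: 0.96 × 2.1×10⁻⁴ × 460 = 0.092736 m
930–1920 m: 0.29 × 1.6×10⁻⁴ × 990 = 0.045936 m
Δh = 0.08190 + 0.018876 + 0.092736 + 0.045936 = 0.239448 m ≈ 240 mm

about 240 mm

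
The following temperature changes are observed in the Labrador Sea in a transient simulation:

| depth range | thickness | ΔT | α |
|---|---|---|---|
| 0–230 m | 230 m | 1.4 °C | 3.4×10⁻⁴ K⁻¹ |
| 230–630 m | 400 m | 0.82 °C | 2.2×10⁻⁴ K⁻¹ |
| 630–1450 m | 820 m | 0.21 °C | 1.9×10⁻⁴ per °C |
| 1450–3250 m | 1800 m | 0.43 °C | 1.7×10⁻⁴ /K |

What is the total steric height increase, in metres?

Layer 1: 3.4×10⁻⁴ × 230 × 1.4 = 0.10948 m
230–630 m: 400 × 0.82 × 2.2×10⁻⁴ = 0.07216 m
Layer 3: 1.9×10⁻⁴ × 0.21 × 820 = 0.032718 m
1.7×10⁻⁴ × 0.43 × 1800 = 0.13158 m
Δh = 0.10948 + 0.07216 + 0.032718 + 0.13158 = 0.345938 m

0.346 m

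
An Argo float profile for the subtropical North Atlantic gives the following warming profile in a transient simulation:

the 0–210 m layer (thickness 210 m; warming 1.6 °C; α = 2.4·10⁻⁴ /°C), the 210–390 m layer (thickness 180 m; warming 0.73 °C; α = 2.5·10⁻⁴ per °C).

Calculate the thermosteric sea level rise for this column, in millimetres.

113 mm of thermosteric rise

0–210 m: 1.6 × 2.4×10⁻⁴ × 210 = 0.08064 m
Layer 2: 180 × 0.73 × 2.5×10⁻⁴ = 0.03285 m
Δh = 0.08064 + 0.03285 = 0.11349 m ≈ 113 mm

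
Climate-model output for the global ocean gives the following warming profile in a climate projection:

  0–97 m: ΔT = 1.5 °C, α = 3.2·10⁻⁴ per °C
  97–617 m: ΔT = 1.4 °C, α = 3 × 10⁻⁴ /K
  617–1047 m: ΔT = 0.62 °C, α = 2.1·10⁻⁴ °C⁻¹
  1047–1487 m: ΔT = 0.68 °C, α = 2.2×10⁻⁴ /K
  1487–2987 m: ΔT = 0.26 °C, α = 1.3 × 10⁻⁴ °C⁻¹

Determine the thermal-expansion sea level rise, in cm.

Layer 1: 3.2×10⁻⁴ × 97 × 1.5 = 0.04656 m
3×10⁻⁴ × 1.4 × 520 = 0.21840 m
Layer 3: 430 × 0.62 × 2.1×10⁻⁴ = 0.055986 m
440 × 2.2×10⁻⁴ × 0.68 = 0.065824 m
0.26 × 1.3×10⁻⁴ × 1500 = 0.05070 m
Δh = 0.04656 + 0.21840 + 0.055986 + 0.065824 + 0.05070 = 0.43747 m ≈ 43.7 cm

Δh = 43.7 cm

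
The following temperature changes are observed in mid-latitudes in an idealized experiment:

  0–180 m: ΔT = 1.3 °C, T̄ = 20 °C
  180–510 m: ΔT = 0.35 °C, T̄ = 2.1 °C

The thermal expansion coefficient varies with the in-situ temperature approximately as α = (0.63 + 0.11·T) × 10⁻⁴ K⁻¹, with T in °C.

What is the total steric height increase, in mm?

Layer 1: α = (0.63 + 0.11×20)×10⁻⁴ = 2.83×10⁻⁴ K⁻¹
Layer 2: α = (0.63 + 0.11×2.1)×10⁻⁴ = 0.861×10⁻⁴ K⁻¹
Layer 1: 1.3 × 180 × 2.83×10⁻⁴ = 0.066222 m
330 × 0.35 × 0.861×10⁻⁴ = 0.00994455 m
Δh = 0.066222 + 0.00994455 = 0.07616655 m ≈ 76.2 mm

Δh ≈ 76.2 mm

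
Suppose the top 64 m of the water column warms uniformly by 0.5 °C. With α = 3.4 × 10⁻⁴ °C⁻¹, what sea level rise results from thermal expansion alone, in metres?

Δh = αΔT·H = 3.4×10⁻⁴ × 0.5 × 64 = 0.01088 m

0.011 m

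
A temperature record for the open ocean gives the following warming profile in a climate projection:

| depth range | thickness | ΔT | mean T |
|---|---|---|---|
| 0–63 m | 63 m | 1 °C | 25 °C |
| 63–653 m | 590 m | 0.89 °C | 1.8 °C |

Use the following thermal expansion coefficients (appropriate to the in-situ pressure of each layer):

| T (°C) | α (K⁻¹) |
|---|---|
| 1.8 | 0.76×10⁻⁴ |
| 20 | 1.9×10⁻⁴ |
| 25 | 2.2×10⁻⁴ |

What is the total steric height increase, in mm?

Layer 1 at 25 °C → α = 2.2×10⁻⁴ K⁻¹
Layer 2 at 1.8 °C → α = 0.76×10⁻⁴ K⁻¹
0–63 m: 1 × 2.2×10⁻⁴ × 63 = 0.01386 m
Layer 2: 0.89 × 0.76×10⁻⁴ × 590 = 0.0399076 m
Δh = 0.01386 + 0.0399076 = 0.0537676 m ≈ 53.8 mm

Δh ≈ 53.8 mm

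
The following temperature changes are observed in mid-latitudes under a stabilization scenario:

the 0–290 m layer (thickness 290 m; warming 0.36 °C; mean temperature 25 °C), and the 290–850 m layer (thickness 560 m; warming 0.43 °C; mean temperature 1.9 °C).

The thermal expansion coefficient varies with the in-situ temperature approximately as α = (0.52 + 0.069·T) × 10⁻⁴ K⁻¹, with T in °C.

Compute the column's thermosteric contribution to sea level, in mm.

Layer 1: α = (0.52 + 0.069×25)×10⁻⁴ = 2.245×10⁻⁴ K⁻¹
Layer 2: α = (0.52 + 0.069×1.9)×10⁻⁴ = 0.6511×10⁻⁴ K⁻¹
2.245×10⁻⁴ × 290 × 0.36 = 0.0234378 m
290–850 m: 0.43 × 560 × 0.6511×10⁻⁴ = 0.015678488 m
Δh = 0.0234378 + 0.015678488 = 0.039116288 m

Δh = 39.1 mm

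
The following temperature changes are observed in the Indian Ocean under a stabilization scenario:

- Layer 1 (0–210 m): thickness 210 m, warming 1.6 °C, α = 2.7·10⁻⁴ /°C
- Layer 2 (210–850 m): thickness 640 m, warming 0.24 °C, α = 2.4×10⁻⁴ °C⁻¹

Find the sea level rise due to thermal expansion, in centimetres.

12.8 cm of thermosteric rise

Layer 1: 210 × 1.6 × 2.7×10⁻⁴ = 0.09072 m
Layer 2: 640 × 0.24 × 2.4×10⁻⁴ = 0.036864 m
Δh = 0.09072 + 0.036864 = 0.127584 m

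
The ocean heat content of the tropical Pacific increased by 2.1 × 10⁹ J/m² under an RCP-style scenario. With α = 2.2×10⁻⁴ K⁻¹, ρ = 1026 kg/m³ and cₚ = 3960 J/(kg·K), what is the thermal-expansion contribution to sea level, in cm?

11 cm

Δh = αQ/(ρcₚ) = 2.2×10⁻⁴ × 2.1×10⁹ / (1026 × 3960) ≈ 0.11371 m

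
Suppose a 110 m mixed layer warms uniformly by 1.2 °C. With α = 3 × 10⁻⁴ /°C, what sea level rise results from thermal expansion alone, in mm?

40 mm

Δh = αΔT·H = 3×10⁻⁴ × 1.2 × 110 = 0.03960 m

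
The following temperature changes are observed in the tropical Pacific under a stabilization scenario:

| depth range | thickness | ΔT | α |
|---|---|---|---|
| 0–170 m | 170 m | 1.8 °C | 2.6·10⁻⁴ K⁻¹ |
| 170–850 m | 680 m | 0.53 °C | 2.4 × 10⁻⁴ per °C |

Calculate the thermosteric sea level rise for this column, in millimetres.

Δh = 166 mm

0–170 m: 1.8 × 170 × 2.6×10⁻⁴ = 0.07956 m
680 × 0.53 × 2.4×10⁻⁴ = 0.086496 m
Δh = 0.07956 + 0.086496 = 0.166056 m ≈ 166 mm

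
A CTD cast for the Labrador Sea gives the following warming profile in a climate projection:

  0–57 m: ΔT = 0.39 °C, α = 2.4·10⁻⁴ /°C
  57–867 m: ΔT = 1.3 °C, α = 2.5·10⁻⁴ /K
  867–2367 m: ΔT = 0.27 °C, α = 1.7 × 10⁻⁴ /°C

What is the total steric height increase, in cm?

Δh = 34 cm

2.4×10⁻⁴ × 0.39 × 57 = 0.0053352 m
2.5×10⁻⁴ × 810 × 1.3 = 0.26325 m
0.27 × 1500 × 1.7×10⁻⁴ = 0.06885 m
Δh = 0.0053352 + 0.26325 + 0.06885 = 0.3374352 m ≈ 34 cm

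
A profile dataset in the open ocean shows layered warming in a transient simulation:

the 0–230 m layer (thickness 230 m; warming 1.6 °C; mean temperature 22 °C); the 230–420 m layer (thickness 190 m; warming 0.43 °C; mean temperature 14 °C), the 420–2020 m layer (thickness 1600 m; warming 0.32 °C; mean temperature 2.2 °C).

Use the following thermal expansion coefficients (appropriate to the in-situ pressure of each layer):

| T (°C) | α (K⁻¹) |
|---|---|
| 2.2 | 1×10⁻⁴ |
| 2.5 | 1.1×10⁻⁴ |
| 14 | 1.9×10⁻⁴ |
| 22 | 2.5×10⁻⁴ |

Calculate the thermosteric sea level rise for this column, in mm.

about 160 mm

Layer 1 at 22 °C → α = 2.5×10⁻⁴ K⁻¹
Layer 2 at 14 °C → α = 1.9×10⁻⁴ K⁻¹
Layer 3 at 2.2 °C → α = 1×10⁻⁴ K⁻¹
Layer 1: 230 × 2.5×10⁻⁴ × 1.6 = 0.09200 m
1.9×10⁻⁴ × 0.43 × 190 = 0.015523 m
Layer 3: 1×10⁻⁴ × 0.32 × 1600 = 0.05120 m
Δh = 0.09200 + 0.015523 + 0.05120 = 0.158723 m ≈ 160 mm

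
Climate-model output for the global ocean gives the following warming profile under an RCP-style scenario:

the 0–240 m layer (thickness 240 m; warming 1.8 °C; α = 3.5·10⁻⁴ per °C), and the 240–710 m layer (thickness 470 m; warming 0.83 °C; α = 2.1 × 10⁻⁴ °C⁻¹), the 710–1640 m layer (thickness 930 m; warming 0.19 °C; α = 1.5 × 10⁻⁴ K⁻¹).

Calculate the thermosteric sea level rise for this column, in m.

0.260 m of thermosteric rise

1.8 × 240 × 3.5×10⁻⁴ = 0.15120 m
240–710 m: 470 × 0.83 × 2.1×10⁻⁴ = 0.081921 m
1.5×10⁻⁴ × 930 × 0.19 = 0.026505 m
Δh = 0.15120 + 0.081921 + 0.026505 = 0.259626 m ≈ 0.260 m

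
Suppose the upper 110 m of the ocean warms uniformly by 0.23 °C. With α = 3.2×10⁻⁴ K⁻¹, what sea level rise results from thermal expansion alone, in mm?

Δh = αΔT·H = 3.2×10⁻⁴ × 0.23 × 110 = 0.008096 m

about 8.10 mm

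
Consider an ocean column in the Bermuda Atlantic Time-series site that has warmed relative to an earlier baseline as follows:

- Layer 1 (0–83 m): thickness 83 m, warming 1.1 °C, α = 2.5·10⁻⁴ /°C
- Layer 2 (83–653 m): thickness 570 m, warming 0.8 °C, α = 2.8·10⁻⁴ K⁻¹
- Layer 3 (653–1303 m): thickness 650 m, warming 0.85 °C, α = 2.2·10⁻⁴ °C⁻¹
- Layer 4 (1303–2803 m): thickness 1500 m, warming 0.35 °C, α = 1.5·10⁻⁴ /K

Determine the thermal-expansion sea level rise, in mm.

350 mm of thermosteric rise

2.5×10⁻⁴ × 1.1 × 83 = 0.022825 m
Layer 2: 570 × 0.8 × 2.8×10⁻⁴ = 0.12768 m
653–1303 m: 650 × 0.85 × 2.2×10⁻⁴ = 0.12155 m
Layer 4: 1.5×10⁻⁴ × 0.35 × 1500 = 0.07875 m
Δh = 0.022825 + 0.12768 + 0.12155 + 0.07875 = 0.350805 m ≈ 350 mm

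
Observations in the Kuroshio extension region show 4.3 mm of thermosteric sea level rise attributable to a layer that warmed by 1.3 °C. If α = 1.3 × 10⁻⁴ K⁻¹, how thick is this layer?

25.4 m

H = Δh/(αΔT) = 0.0043 / (1.3×10⁻⁴ × 1.3) ≈ 25.44 m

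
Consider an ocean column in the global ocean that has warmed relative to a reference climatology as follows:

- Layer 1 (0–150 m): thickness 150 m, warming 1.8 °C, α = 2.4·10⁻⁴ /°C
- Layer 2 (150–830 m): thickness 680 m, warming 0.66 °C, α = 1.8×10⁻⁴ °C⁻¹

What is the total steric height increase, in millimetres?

2.4×10⁻⁴ × 150 × 1.8 = 0.06480 m
Layer 2: 1.8×10⁻⁴ × 680 × 0.66 = 0.080784 m
Δh = 0.06480 + 0.080784 = 0.145584 m

Δh = 150 mm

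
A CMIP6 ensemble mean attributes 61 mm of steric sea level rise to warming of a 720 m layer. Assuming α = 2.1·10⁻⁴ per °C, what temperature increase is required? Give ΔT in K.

ΔT = Δh/(αH) = 0.061 / (2.1×10⁻⁴ × 720) ≈ 0.4034 K

0.40 K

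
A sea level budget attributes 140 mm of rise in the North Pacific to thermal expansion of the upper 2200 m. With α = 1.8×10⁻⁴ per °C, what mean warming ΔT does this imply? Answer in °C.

0.354 °C

ΔT = Δh/(αH) = 0.14 / (1.8×10⁻⁴ × 2200) ≈ 0.3535 °C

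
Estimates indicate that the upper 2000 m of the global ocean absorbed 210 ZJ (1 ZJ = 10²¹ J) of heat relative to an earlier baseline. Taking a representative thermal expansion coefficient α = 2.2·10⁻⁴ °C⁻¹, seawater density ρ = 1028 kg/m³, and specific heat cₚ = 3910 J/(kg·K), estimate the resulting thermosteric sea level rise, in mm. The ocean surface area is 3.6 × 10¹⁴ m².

Per unit area: Q = 210×10²¹ / (3.6×10¹⁴) ≈ 5.833×10⁸ J/m²
Δh = αQ/(ρcₚ) = 2.2×10⁻⁴ × 5.833×10⁸ / (1028 × 3910) ≈ 0.031926 m

31.9 mm of thermosteric rise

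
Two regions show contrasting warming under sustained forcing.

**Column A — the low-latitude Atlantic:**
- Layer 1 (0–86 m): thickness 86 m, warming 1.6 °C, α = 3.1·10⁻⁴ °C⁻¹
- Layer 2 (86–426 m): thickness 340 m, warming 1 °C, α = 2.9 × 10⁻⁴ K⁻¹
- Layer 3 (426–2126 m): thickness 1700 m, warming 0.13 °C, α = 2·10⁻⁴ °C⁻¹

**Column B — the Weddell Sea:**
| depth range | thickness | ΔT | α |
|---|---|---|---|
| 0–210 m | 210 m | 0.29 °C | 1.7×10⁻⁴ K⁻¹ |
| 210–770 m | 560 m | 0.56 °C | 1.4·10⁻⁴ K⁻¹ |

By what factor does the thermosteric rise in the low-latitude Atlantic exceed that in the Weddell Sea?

a factor of 3.42

A 3.1×10⁻⁴ × 86 × 1.6 = 0.042656 m
A 2.9×10⁻⁴ × 340 × 1 = 0.09860 m
A Layer 3: 2×10⁻⁴ × 0.13 × 1700 = 0.04420 m
A total: 0.185456 m
B 0–210 m: 0.29 × 210 × 1.7×10⁻⁴ = 0.010353 m
B Layer 2: 1.4×10⁻⁴ × 560 × 0.56 = 0.043904 m
B total: 0.054257 m
Ratio: 0.185456 / 0.054257 ≈ 3.418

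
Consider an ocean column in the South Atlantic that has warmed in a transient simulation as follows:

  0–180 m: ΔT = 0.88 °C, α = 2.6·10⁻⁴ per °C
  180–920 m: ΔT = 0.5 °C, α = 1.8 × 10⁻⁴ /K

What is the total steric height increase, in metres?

about 0.108 m

Layer 1: 2.6×10⁻⁴ × 0.88 × 180 = 0.041184 m
Layer 2: 740 × 1.8×10⁻⁴ × 0.5 = 0.06660 m
Δh = 0.041184 + 0.06660 = 0.107784 m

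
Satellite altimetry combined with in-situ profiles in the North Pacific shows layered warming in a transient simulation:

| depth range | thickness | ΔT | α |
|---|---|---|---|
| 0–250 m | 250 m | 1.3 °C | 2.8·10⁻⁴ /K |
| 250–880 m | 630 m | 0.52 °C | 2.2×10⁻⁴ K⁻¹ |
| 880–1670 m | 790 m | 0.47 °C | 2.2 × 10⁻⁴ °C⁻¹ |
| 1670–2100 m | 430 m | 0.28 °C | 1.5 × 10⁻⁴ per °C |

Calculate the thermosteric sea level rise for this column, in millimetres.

260 mm

250 × 2.8×10⁻⁴ × 1.3 = 0.09100 m
250–880 m: 2.2×10⁻⁴ × 0.52 × 630 = 0.072072 m
790 × 0.47 × 2.2×10⁻⁴ = 0.081686 m
1670–2100 m: 0.28 × 430 × 1.5×10⁻⁴ = 0.01806 m
Δh = 0.09100 + 0.072072 + 0.081686 + 0.01806 = 0.262818 m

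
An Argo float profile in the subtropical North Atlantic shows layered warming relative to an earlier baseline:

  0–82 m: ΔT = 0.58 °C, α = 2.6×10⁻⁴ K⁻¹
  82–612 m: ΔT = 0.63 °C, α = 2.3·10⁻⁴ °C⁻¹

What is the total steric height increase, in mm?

89 mm of thermosteric rise

Layer 1: 82 × 0.58 × 2.6×10⁻⁴ = 0.0123656 m
82–612 m: 530 × 0.63 × 2.3×10⁻⁴ = 0.076797 m
Δh = 0.0123656 + 0.076797 = 0.0891626 m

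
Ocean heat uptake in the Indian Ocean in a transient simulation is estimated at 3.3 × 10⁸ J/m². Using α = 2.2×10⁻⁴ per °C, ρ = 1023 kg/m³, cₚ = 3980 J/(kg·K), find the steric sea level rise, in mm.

Δh = αQ/(ρcₚ) = 2.2×10⁻⁴ × 3.3×10⁸ / (1023 × 3980) ≈ 0.017831 m

17.8 mm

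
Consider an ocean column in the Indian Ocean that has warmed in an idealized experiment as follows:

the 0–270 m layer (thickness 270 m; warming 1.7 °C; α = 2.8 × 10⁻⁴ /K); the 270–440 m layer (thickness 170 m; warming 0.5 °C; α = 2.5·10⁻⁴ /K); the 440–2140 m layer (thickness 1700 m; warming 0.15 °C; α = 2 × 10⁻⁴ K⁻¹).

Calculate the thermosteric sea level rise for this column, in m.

Δh ≈ 0.201 m

Layer 1: 1.7 × 270 × 2.8×10⁻⁴ = 0.12852 m
Layer 2: 2.5×10⁻⁴ × 170 × 0.5 = 0.02125 m
Layer 3: 0.15 × 2×10⁻⁴ × 1700 = 0.05100 m
Δh = 0.12852 + 0.02125 + 0.05100 = 0.20077 m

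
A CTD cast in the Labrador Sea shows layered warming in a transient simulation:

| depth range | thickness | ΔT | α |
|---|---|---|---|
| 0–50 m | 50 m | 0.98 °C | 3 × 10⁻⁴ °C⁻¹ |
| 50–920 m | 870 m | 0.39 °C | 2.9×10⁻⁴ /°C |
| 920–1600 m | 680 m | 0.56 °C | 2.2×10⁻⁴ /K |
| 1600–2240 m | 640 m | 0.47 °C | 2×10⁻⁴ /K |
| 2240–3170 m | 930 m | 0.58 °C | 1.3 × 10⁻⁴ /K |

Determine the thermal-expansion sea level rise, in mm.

about 330 mm

Layer 1: 50 × 3×10⁻⁴ × 0.98 = 0.01470 m
50–920 m: 870 × 2.9×10⁻⁴ × 0.39 = 0.098397 m
920–1600 m: 680 × 0.56 × 2.2×10⁻⁴ = 0.083776 m
2×10⁻⁴ × 0.47 × 640 = 0.06016 m
1.3×10⁻⁴ × 0.58 × 930 = 0.070122 m
Δh = 0.01470 + 0.098397 + 0.083776 + 0.06016 + 0.070122 = 0.327155 m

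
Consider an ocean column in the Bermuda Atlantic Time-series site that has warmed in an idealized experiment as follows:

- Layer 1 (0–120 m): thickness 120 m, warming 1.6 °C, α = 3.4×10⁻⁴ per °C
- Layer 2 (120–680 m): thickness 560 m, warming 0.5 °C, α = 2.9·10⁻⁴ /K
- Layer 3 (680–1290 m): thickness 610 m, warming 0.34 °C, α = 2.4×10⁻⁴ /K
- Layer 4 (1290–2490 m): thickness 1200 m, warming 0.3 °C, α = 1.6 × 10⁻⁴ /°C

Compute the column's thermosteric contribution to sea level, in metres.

Layer 1: 3.4×10⁻⁴ × 120 × 1.6 = 0.06528 m
2.9×10⁻⁴ × 560 × 0.5 = 0.08120 m
0.34 × 2.4×10⁻⁴ × 610 = 0.049776 m
1290–2490 m: 1.6×10⁻⁴ × 1200 × 0.3 = 0.05760 m
Δh = 0.06528 + 0.08120 + 0.049776 + 0.05760 = 0.253856 m

0.254 m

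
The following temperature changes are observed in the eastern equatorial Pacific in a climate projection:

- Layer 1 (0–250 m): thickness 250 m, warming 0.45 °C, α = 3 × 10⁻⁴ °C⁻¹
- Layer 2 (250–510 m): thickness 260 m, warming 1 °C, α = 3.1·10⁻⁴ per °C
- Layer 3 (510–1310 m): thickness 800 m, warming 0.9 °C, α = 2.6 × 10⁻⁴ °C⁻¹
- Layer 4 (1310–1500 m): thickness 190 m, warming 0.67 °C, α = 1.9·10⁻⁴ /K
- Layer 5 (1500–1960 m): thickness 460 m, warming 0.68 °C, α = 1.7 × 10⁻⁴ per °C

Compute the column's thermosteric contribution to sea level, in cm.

Layer 1: 0.45 × 3×10⁻⁴ × 250 = 0.03375 m
Layer 2: 1 × 260 × 3.1×10⁻⁴ = 0.08060 m
2.6×10⁻⁴ × 0.9 × 800 = 0.18720 m
1310–1500 m: 190 × 0.67 × 1.9×10⁻⁴ = 0.024187 m
Layer 5: 1.7×10⁻⁴ × 460 × 0.68 = 0.053176 m
Δh = 0.03375 + 0.08060 + 0.18720 + 0.024187 + 0.053176 = 0.378913 m

37.9 cm of thermosteric rise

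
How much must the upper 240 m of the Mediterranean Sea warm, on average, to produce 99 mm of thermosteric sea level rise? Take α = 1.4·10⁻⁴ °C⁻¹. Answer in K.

ΔT = Δh/(αH) = 0.099 / (1.4×10⁻⁴ × 240) ≈ 2.946 K

about 2.95 K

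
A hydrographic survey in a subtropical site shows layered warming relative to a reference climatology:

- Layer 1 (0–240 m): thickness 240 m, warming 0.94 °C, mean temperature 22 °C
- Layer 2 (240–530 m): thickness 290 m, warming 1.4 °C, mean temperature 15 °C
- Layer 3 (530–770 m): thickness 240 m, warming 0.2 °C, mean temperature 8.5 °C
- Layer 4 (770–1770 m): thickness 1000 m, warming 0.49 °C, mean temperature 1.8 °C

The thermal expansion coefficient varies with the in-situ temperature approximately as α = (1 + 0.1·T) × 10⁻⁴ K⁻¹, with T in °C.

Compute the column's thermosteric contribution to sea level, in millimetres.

Layer 1: α = (1 + 0.1×22)×10⁻⁴ = 3.2×10⁻⁴ K⁻¹
Layer 2: α = (1 + 0.1×15)×10⁻⁴ = 2.5×10⁻⁴ K⁻¹
Layer 3: α = (1 + 0.1×8.5)×10⁻⁴ = 1.85×10⁻⁴ K⁻¹
Layer 4: α = (1 + 0.1×1.8)×10⁻⁴ = 1.18×10⁻⁴ K⁻¹
Layer 1: 0.94 × 240 × 3.2×10⁻⁴ = 0.072192 m
240–530 m: 2.5×10⁻⁴ × 290 × 1.4 = 0.10150 m
240 × 1.85×10⁻⁴ × 0.2 = 0.00888 m
770–1770 m: 1.18×10⁻⁴ × 1000 × 0.49 = 0.05782 m
Δh = 0.072192 + 0.10150 + 0.00888 + 0.05782 = 0.240392 m

about 240 mm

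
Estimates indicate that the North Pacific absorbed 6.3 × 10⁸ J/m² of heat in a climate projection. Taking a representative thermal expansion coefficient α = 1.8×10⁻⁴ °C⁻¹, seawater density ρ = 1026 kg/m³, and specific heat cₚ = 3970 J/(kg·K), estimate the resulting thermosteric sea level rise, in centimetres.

Δh = 2.78 cm

Δh = αQ/(ρcₚ) = 1.8×10⁻⁴ × 6.3×10⁸ / (1026 × 3970) ≈ 0.02784 m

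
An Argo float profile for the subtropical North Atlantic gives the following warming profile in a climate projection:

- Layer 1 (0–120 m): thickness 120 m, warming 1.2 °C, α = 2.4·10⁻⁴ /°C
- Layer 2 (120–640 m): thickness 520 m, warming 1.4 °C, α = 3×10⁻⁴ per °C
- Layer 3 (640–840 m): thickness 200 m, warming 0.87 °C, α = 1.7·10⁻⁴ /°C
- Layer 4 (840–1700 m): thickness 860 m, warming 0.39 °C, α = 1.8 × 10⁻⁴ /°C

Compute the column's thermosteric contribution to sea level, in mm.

about 343 mm

Layer 1: 120 × 1.2 × 2.4×10⁻⁴ = 0.03456 m
120–640 m: 1.4 × 520 × 3×10⁻⁴ = 0.21840 m
Layer 3: 1.7×10⁻⁴ × 200 × 0.87 = 0.02958 m
840–1700 m: 0.39 × 1.8×10⁻⁴ × 860 = 0.060372 m
Δh = 0.03456 + 0.21840 + 0.02958 + 0.060372 = 0.342912 m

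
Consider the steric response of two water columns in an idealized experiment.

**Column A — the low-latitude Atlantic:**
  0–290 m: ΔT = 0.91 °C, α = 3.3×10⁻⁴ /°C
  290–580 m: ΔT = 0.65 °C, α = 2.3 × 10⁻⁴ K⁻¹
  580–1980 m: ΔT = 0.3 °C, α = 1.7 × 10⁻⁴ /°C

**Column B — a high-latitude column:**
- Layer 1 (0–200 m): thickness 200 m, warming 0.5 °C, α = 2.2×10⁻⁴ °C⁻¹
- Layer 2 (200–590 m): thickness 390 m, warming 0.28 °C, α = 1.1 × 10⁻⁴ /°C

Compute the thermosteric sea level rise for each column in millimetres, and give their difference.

Δh_A ≈ 202 mm, Δh_B ≈ 34.0 mm; difference ≈ 168 mm

A Layer 1: 0.91 × 3.3×10⁻⁴ × 290 = 0.087087 m
A Layer 2: 2.3×10⁻⁴ × 290 × 0.65 = 0.043355 m
A 1.7×10⁻⁴ × 1400 × 0.3 = 0.07140 m
A total: 0.201842 m
B 0–200 m: 2.2×10⁻⁴ × 200 × 0.5 = 0.02200 m
B Layer 2: 390 × 0.28 × 1.1×10⁻⁴ = 0.012012 m
B total: 0.034012 m
Difference: 0.201842 − 0.034012 = 0.16783 m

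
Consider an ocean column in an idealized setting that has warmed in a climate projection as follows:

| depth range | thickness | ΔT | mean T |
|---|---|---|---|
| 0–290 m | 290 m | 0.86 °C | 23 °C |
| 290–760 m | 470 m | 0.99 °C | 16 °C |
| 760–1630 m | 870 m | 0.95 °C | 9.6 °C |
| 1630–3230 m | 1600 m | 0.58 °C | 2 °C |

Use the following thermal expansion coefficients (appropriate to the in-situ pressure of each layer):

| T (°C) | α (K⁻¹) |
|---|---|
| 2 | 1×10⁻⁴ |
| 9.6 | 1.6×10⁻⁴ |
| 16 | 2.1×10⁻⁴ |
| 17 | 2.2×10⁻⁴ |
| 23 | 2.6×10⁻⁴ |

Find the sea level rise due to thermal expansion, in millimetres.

Δh ≈ 388 mm

Layer 1 at 23 °C → α = 2.6×10⁻⁴ K⁻¹
Layer 2 at 16 °C → α = 2.1×10⁻⁴ K⁻¹
Layer 3 at 9.6 °C → α = 1.6×10⁻⁴ K⁻¹
Layer 4 at 2 °C → α = 1×10⁻⁴ K⁻¹
Layer 1: 290 × 2.6×10⁻⁴ × 0.86 = 0.064844 m
2.1×10⁻⁴ × 470 × 0.99 = 0.097713 m
0.95 × 870 × 1.6×10⁻⁴ = 0.13224 m
1630–3230 m: 1×10⁻⁴ × 1600 × 0.58 = 0.09280 m
Δh = 0.064844 + 0.097713 + 0.13224 + 0.09280 = 0.387597 m ≈ 388 mm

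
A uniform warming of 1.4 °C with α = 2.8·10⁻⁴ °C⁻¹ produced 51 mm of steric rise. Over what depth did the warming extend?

H = Δh/(αΔT) = 0.051 / (2.8×10⁻⁴ × 1.4) ≈ 130.1 m

130 m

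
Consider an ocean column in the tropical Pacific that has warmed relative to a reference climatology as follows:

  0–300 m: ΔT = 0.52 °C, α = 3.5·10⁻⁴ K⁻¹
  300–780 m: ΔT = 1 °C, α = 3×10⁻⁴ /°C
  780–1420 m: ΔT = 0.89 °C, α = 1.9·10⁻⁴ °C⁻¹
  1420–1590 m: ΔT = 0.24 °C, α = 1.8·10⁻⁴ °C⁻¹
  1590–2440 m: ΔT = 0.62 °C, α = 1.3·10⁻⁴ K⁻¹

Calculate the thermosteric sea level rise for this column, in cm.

Layer 1: 0.52 × 3.5×10⁻⁴ × 300 = 0.05460 m
Layer 2: 480 × 3×10⁻⁴ × 1 = 0.14400 m
Layer 3: 0.89 × 640 × 1.9×10⁻⁴ = 0.108224 m
170 × 1.8×10⁻⁴ × 0.24 = 0.007344 m
0.62 × 1.3×10⁻⁴ × 850 = 0.06851 m
Δh = 0.05460 + 0.14400 + 0.108224 + 0.007344 + 0.06851 = 0.382678 m

38.3 cm of thermosteric rise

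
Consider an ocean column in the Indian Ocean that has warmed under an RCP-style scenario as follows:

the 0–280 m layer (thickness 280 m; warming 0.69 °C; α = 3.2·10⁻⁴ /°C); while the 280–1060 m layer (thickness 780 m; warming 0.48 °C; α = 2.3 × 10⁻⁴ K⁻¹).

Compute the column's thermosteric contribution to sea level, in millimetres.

150 mm of thermosteric rise

Layer 1: 3.2×10⁻⁴ × 280 × 0.69 = 0.061824 m
280–1060 m: 0.48 × 2.3×10⁻⁴ × 780 = 0.086112 m
Δh = 0.061824 + 0.086112 = 0.147936 m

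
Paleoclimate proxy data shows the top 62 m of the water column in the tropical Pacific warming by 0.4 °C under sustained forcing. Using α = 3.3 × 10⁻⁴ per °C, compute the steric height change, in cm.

Δh = αΔT·H = 3.3×10⁻⁴ × 0.4 × 62 = 0.008184 m

0.82 cm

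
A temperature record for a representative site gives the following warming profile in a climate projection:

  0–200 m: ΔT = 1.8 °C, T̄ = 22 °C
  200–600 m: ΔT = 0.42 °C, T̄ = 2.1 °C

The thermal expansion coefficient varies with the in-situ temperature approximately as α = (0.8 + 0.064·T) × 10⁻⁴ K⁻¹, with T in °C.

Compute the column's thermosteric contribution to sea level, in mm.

Δh = 95.2 mm

Layer 1: α = (0.8 + 0.064×22)×10⁻⁴ = 2.208×10⁻⁴ K⁻¹
Layer 2: α = (0.8 + 0.064×2.1)×10⁻⁴ = 0.9344×10⁻⁴ K⁻¹
0–200 m: 200 × 2.208×10⁻⁴ × 1.8 = 0.079488 m
200–600 m: 0.9344×10⁻⁴ × 400 × 0.42 = 0.01569792 m
Δh = 0.079488 + 0.01569792 = 0.09518592 m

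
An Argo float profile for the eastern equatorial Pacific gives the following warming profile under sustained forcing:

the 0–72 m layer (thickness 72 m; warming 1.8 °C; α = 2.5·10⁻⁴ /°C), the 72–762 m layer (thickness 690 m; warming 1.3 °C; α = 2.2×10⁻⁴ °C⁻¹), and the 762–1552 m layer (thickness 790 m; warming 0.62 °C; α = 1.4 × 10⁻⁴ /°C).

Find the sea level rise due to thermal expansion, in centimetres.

0–72 m: 1.8 × 2.5×10⁻⁴ × 72 = 0.03240 m
690 × 1.3 × 2.2×10⁻⁴ = 0.19734 m
Layer 3: 0.62 × 1.4×10⁻⁴ × 790 = 0.068572 m
Δh = 0.03240 + 0.19734 + 0.068572 = 0.298312 m ≈ 29.8 cm

Δh ≈ 29.8 cm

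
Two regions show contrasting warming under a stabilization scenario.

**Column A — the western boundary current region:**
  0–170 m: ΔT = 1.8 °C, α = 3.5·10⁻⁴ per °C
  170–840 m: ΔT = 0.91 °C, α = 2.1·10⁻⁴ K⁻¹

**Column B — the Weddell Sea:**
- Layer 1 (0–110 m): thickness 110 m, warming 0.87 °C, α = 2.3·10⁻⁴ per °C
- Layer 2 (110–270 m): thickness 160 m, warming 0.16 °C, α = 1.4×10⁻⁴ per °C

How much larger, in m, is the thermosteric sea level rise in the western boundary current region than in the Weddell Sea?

A 170 × 3.5×10⁻⁴ × 1.8 = 0.10710 m
A Layer 2: 0.91 × 670 × 2.1×10⁻⁴ = 0.128037 m
A total: 0.235137 m
B Layer 1: 2.3×10⁻⁴ × 110 × 0.87 = 0.022011 m
B 110–270 m: 0.16 × 1.4×10⁻⁴ × 160 = 0.003584 m
B total: 0.025595 m
Difference: 0.235137 − 0.025595 = 0.209542 m

Δh_A − Δh_B ≈ 0.210 m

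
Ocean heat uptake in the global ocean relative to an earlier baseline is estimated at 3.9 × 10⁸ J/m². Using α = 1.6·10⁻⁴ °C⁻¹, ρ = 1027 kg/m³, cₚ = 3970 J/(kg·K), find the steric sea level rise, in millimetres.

Δh = αQ/(ρcₚ) = 1.6×10⁻⁴ × 3.9×10⁸ / (1027 × 3970) ≈ 0.015305 m

Δh = 15 mm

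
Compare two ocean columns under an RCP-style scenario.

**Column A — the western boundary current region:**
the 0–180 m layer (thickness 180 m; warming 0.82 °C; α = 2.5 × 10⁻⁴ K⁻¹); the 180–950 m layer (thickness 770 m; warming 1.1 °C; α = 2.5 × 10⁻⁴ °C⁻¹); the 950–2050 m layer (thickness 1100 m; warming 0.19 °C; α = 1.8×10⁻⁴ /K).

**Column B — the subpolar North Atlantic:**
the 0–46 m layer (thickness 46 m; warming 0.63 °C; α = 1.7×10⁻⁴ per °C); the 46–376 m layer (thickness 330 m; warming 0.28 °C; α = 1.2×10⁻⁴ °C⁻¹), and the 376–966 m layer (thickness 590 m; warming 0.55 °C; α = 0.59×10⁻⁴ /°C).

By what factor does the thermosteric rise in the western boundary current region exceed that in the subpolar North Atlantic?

A 0–180 m: 2.5×10⁻⁴ × 180 × 0.82 = 0.03690 m
A Layer 2: 2.5×10⁻⁴ × 770 × 1.1 = 0.21175 m
A 1100 × 0.19 × 1.8×10⁻⁴ = 0.03762 m
A total: 0.28627 m
B 0.63 × 46 × 1.7×10⁻⁴ = 0.0049266 m
B Layer 2: 0.28 × 1.2×10⁻⁴ × 330 = 0.011088 m
B 0.55 × 590 × 0.59×10⁻⁴ = 0.0191455 m
B total: 0.0351601 m
Ratio: 0.28627 / 0.0351601 ≈ 8.142

≈ 8.1×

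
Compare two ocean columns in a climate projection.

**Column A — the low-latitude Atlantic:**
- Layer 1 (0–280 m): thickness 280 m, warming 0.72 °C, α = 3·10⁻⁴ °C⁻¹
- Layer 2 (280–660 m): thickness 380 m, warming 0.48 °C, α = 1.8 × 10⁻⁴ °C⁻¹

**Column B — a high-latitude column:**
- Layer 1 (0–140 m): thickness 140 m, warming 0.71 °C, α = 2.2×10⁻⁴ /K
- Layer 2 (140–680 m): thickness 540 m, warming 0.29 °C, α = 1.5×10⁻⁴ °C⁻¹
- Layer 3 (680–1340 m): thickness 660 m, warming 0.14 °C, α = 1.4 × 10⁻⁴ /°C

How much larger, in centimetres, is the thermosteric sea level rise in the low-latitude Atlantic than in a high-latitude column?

A 0.72 × 280 × 3×10⁻⁴ = 0.06048 m
A 380 × 0.48 × 1.8×10⁻⁴ = 0.032832 m
A total: 0.093312 m
B 2.2×10⁻⁴ × 0.71 × 140 = 0.021868 m
B 540 × 1.5×10⁻⁴ × 0.29 = 0.02349 m
B Layer 3: 0.14 × 660 × 1.4×10⁻⁴ = 0.012936 m
B total: 0.058294 m
Difference: 0.093312 − 0.058294 = 0.035018 m

3.50 cm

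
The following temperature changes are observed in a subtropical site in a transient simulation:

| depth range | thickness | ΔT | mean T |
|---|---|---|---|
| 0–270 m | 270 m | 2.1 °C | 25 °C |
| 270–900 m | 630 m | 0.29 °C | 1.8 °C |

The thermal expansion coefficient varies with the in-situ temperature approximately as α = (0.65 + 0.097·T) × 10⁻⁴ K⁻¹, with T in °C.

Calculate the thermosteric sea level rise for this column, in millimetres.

about 190 mm

Layer 1: α = (0.65 + 0.097×25)×10⁻⁴ = 3.075×10⁻⁴ K⁻¹
Layer 2: α = (0.65 + 0.097×1.8)×10⁻⁴ = 0.8246×10⁻⁴ K⁻¹
3.075×10⁻⁴ × 2.1 × 270 = 0.1743525 m
270–900 m: 630 × 0.29 × 0.8246×10⁻⁴ = 0.015065442 m
Δh = 0.1743525 + 0.015065442 = 0.189417942 m ≈ 190 mm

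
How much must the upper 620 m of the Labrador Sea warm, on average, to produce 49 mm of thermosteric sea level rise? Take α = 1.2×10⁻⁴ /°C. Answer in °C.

ΔT = Δh/(αH) = 0.049 / (1.2×10⁻⁴ × 620) ≈ 0.6586 °C

about 0.659 °C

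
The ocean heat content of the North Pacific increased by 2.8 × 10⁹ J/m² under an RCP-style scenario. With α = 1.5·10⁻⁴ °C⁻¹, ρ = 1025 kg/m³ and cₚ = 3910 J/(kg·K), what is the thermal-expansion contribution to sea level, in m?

Δh = αQ/(ρcₚ) = 1.5×10⁻⁴ × 2.8×10⁹ / (1025 × 3910) ≈ 0.10480 m

0.10 m of thermosteric rise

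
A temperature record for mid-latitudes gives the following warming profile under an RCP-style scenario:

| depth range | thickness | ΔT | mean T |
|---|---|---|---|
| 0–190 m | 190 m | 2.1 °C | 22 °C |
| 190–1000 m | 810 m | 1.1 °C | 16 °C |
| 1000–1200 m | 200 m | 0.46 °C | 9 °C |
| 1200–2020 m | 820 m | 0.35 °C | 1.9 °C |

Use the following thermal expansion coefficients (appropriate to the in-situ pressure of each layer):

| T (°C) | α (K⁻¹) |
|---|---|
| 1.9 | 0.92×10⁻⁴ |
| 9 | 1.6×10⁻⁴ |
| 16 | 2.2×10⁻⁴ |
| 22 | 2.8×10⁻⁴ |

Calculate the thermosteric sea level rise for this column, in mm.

Δh = 349 mm

Layer 1 at 22 °C → α = 2.8×10⁻⁴ K⁻¹
Layer 2 at 16 °C → α = 2.2×10⁻⁴ K⁻¹
Layer 3 at 9 °C → α = 1.6×10⁻⁴ K⁻¹
Layer 4 at 1.9 °C → α = 0.92×10⁻⁴ K⁻¹
0–190 m: 190 × 2.8×10⁻⁴ × 2.1 = 0.11172 m
810 × 2.2×10⁻⁴ × 1.1 = 0.19602 m
1000–1200 m: 0.46 × 1.6×10⁻⁴ × 200 = 0.01472 m
1200–2020 m: 0.35 × 0.92×10⁻⁴ × 820 = 0.026404 m
Δh = 0.11172 + 0.19602 + 0.01472 + 0.026404 = 0.348864 m ≈ 349 mm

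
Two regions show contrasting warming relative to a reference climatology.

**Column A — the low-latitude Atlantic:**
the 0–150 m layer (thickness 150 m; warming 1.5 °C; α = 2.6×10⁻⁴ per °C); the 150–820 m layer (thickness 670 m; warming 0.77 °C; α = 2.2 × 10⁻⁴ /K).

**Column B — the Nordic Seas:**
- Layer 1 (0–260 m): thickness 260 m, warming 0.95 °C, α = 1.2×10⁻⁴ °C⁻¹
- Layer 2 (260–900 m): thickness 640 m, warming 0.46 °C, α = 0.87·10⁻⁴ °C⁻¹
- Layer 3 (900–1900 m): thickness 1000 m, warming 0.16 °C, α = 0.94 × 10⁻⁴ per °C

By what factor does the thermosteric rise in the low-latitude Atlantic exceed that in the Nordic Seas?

A 2.6×10⁻⁴ × 150 × 1.5 = 0.05850 m
A Layer 2: 2.2×10⁻⁴ × 0.77 × 670 = 0.113498 m
A total: 0.171998 m
B 0–260 m: 260 × 0.95 × 1.2×10⁻⁴ = 0.02964 m
B 0.87×10⁻⁴ × 0.46 × 640 = 0.0256128 m
B 900–1900 m: 0.94×10⁻⁴ × 0.16 × 1000 = 0.01504 m
B total: 0.0702928 m
Ratio: 0.171998 / 0.0702928 ≈ 2.447

a factor of 2.4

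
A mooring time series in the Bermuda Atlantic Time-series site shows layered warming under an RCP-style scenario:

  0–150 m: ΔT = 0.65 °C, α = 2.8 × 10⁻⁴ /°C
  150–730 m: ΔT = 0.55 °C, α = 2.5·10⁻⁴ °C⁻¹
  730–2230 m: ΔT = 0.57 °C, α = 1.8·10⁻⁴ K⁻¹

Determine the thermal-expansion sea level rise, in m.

about 0.261 m

150 × 2.8×10⁻⁴ × 0.65 = 0.02730 m
2.5×10⁻⁴ × 580 × 0.55 = 0.07975 m
1500 × 0.57 × 1.8×10⁻⁴ = 0.15390 m
Δh = 0.02730 + 0.07975 + 0.15390 = 0.26095 m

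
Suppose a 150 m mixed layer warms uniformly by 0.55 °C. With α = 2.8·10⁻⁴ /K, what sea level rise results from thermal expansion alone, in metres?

Δh = αΔT·H = 2.8×10⁻⁴ × 0.55 × 150 = 0.02310 m

0.0231 m of thermosteric rise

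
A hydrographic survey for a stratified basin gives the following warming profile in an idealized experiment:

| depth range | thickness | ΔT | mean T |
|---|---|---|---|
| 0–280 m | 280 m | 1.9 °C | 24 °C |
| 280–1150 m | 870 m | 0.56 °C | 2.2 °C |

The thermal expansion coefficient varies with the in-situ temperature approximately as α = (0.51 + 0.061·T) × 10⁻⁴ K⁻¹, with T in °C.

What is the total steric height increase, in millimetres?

Layer 1: α = (0.51 + 0.061×24)×10⁻⁴ = 1.974×10⁻⁴ K⁻¹
Layer 2: α = (0.51 + 0.061×2.2)×10⁻⁴ = 0.6442×10⁻⁴ K⁻¹
0–280 m: 1.974×10⁻⁴ × 1.9 × 280 = 0.1050168 m
280–1150 m: 870 × 0.56 × 0.6442×10⁻⁴ = 0.031385424 m
Δh = 0.1050168 + 0.031385424 = 0.136402224 m ≈ 140 mm

about 140 mm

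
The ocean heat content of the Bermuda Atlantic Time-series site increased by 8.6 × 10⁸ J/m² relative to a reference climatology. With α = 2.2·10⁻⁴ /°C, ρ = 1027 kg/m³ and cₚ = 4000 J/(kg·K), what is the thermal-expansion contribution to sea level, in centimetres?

Δh = 4.61 cm

Δh = αQ/(ρcₚ) = 2.2×10⁻⁴ × 8.6×10⁸ / (1027 × 4000) ≈ 0.046056 m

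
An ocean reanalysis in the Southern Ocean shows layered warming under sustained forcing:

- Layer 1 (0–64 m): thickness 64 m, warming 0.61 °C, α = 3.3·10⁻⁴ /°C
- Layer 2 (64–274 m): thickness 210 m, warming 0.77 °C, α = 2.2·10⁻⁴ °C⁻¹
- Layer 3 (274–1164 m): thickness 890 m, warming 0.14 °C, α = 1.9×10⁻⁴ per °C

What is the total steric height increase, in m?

Δh ≈ 0.072 m

Layer 1: 64 × 0.61 × 3.3×10⁻⁴ = 0.0128832 m
Layer 2: 210 × 0.77 × 2.2×10⁻⁴ = 0.035574 m
274–1164 m: 890 × 1.9×10⁻⁴ × 0.14 = 0.023674 m
Δh = 0.0128832 + 0.035574 + 0.023674 = 0.0721312 m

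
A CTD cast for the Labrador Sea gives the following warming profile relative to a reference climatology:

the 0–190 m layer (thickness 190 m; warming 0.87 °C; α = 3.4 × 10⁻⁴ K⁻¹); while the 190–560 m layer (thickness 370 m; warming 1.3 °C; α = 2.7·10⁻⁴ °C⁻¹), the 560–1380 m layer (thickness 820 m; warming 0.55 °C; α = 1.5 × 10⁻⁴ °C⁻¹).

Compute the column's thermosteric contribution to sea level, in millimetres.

Δh ≈ 254 mm

0–190 m: 190 × 0.87 × 3.4×10⁻⁴ = 0.056202 m
Layer 2: 370 × 1.3 × 2.7×10⁻⁴ = 0.12987 m
0.55 × 820 × 1.5×10⁻⁴ = 0.06765 m
Δh = 0.056202 + 0.12987 + 0.06765 = 0.253722 m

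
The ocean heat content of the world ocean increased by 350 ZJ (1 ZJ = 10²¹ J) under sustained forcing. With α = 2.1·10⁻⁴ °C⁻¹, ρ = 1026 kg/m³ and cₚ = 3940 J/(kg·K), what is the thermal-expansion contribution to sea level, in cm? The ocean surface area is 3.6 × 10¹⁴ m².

5.1 cm of thermosteric rise

Per unit area: Q = 350×10²¹ / (3.6×10¹⁴) ≈ 9.722×10⁸ J/m²
Δh = αQ/(ρcₚ) = 2.1×10⁻⁴ × 9.722×10⁸ / (1026 × 3940) ≈ 0.050505 m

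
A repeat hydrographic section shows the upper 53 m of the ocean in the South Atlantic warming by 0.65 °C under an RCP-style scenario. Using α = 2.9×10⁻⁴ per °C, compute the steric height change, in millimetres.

Δh = αΔT·H = 2.9×10⁻⁴ × 0.65 × 53 = 0.0099905 m

9.99 mm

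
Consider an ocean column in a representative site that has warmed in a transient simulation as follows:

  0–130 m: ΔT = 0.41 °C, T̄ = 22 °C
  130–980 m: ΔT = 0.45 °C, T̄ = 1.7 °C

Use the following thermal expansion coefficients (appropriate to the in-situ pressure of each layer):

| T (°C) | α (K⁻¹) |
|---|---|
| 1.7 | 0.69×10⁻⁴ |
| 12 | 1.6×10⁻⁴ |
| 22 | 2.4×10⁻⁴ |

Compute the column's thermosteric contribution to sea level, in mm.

Δh ≈ 39.2 mm

Layer 1 at 22 °C → α = 2.4×10⁻⁴ K⁻¹
Layer 2 at 1.7 °C → α = 0.69×10⁻⁴ K⁻¹
Layer 1: 0.41 × 130 × 2.4×10⁻⁴ = 0.012792 m
0.69×10⁻⁴ × 850 × 0.45 = 0.0263925 m
Δh = 0.012792 + 0.0263925 = 0.0391845 m ≈ 39.2 mm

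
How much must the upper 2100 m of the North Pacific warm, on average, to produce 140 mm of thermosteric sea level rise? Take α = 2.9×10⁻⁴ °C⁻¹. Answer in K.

about 0.230 K

ΔT = Δh/(αH) = 0.14 / (2.9×10⁻⁴ × 2100) ≈ 0.2299 K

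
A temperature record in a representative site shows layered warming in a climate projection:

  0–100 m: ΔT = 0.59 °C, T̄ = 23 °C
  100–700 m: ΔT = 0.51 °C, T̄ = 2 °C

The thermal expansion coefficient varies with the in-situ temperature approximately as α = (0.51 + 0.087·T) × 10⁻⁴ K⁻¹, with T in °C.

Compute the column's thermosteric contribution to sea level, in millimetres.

35.7 mm

Layer 1: α = (0.51 + 0.087×23)×10⁻⁴ = 2.511×10⁻⁴ K⁻¹
Layer 2: α = (0.51 + 0.087×2)×10⁻⁴ = 0.684×10⁻⁴ K⁻¹
0–100 m: 2.511×10⁻⁴ × 0.59 × 100 = 0.0148149 m
Layer 2: 0.684×10⁻⁴ × 0.51 × 600 = 0.0209304 m
Δh = 0.0148149 + 0.0209304 = 0.0357453 m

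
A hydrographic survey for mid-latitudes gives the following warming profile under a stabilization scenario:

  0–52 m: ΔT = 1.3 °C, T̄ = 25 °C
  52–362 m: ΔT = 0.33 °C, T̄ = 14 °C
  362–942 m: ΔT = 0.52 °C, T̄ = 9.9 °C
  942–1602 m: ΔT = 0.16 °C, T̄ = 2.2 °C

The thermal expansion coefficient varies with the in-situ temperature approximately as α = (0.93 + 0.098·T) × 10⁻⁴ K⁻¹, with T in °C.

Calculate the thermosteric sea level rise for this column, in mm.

Δh = 120 mm

Layer 1: α = (0.93 + 0.098×25)×10⁻⁴ = 3.38×10⁻⁴ K⁻¹
Layer 2: α = (0.93 + 0.098×14)×10⁻⁴ = 2.302×10⁻⁴ K⁻¹
Layer 3: α = (0.93 + 0.098×9.9)×10⁻⁴ = 1.9002×10⁻⁴ K⁻¹
Layer 4: α = (0.93 + 0.098×2.2)×10⁻⁴ = 1.1456×10⁻⁴ K⁻¹
Layer 1: 52 × 1.3 × 3.38×10⁻⁴ = 0.0228488 m
52–362 m: 310 × 2.302×10⁻⁴ × 0.33 = 0.02354946 m
362–942 m: 580 × 0.52 × 1.9002×10⁻⁴ = 0.057310032 m
0.16 × 1.1456×10⁻⁴ × 660 = 0.012097536 m
Δh = 0.0228488 + 0.02354946 + 0.057310032 + 0.012097536 = 0.115805828 m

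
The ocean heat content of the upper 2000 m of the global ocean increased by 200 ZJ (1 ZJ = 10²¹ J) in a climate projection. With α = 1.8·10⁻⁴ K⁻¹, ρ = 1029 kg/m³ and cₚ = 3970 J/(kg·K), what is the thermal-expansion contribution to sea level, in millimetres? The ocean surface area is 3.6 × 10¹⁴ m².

Per unit area: Q = 200×10²¹ / (3.6×10¹⁴) ≈ 5.556×10⁸ J/m²
Δh = αQ/(ρcₚ) = 1.8×10⁻⁴ × 5.556×10⁸ / (1029 × 3970) ≈ 0.024481 m

24.5 mm of thermosteric rise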